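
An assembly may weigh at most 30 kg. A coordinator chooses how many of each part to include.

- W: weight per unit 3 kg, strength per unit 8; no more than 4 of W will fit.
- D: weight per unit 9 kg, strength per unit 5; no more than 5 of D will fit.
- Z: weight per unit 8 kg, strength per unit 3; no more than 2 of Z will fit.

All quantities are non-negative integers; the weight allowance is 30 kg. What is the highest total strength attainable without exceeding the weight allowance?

4×W and 2×D: weight 30 ≤ 30, strength 4·8 + 2·5 = 42.
4×W, 1×D, and 1×Z: weight 29 ≤ 30, strength 4·8 + 1·5 + 1·3 = 40.
Best is 42.

42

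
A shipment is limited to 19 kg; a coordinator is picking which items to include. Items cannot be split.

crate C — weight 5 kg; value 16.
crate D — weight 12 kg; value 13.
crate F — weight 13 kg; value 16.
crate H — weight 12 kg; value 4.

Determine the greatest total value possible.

32

crate C + crate H: weight 5 + 12 = 17 ≤ 19, value 16 + 4 = 20.
crate C + crate F: weight 5 + 13 = 18 ≤ 19, value 16 + 16 = 32.
crate C + crate D: weight 5 + 12 = 17 ≤ 19, value 16 + 13 = 29.
Best is crate C and crate F with total value 32.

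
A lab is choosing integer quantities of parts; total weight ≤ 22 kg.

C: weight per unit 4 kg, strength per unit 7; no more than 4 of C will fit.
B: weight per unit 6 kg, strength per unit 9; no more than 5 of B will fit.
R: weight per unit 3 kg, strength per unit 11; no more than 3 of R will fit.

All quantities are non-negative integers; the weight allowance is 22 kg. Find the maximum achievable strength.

54

2×B and 3×R: weight 21 ≤ 22, strength 2·9 + 3·11 = 51.
3×C and 3×R: weight 21 ≤ 22, strength 3·7 + 3·11 = 54.
Best is 54.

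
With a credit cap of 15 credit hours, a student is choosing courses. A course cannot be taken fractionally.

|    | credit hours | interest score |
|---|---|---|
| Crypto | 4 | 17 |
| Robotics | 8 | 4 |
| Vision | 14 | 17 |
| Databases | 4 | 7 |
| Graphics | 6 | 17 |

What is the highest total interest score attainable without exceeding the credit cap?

Allowing fractional choices, the relaxed optimum would be about 42.2, but courses are indivisible.
Crypto + Graphics: credit hours 4 + 6 = 10 ≤ 15, interest score 17 + 17 = 34.
Crypto + Databases + Graphics: credit hours 4 + 4 + 6 = 14 ≤ 15, interest score 17 + 7 + 17 = 41.
Best is Crypto, Databases, and Graphics with total interest score 41.

41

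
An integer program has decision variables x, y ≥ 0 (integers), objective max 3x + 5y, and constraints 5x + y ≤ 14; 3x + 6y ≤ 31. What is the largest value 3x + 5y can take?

26

(x,y)=(2,4): 5·2+1·4=14≤14, 3·2+6·4=30≤31, objective 26.
(x,y)=(0,5): 5·0+1·5=5≤14, 3·0+6·5=30≤31, objective 25.
(x,y)=(1,4): 5·1+1·4=9≤14, 3·1+6·4=27≤31, objective 23.
The best lattice point is (2,4), giving 26.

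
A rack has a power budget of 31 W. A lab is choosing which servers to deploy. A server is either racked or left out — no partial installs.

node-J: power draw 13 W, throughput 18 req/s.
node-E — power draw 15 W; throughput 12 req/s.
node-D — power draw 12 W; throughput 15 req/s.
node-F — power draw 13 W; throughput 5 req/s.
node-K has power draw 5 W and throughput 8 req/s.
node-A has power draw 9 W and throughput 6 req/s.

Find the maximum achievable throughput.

node-J + node-D: power draw 13 + 12 = 25 ≤ 31, throughput 18 + 15 = 33.
node-J + node-D + node-K: power draw 13 + 12 + 5 = 30 ≤ 31, throughput 18 + 15 + 8 = 41.
Best is node-J, node-D, and node-K with total throughput 41.

41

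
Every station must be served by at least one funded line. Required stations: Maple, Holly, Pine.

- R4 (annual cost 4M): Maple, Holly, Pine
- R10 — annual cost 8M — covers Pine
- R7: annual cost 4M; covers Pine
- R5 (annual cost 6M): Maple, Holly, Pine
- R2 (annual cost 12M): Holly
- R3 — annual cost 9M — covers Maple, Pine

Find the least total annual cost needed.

This is a weighted set-cover instance.
R4 alone covers Maple, Holly, Pine — every station.
Total annual cost: 4.

4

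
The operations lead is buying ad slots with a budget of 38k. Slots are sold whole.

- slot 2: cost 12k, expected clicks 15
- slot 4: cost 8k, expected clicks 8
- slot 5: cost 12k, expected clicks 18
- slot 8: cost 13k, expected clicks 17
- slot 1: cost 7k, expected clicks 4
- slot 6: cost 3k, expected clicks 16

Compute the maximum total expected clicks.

59

Take slot 4, slot 5, slot 8, and slot 6: cost 8 + 12 + 13 + 3 = 36 ≤ 38, expected clicks 8 + 18 + 17 + 16 = 59.
No other feasible combination does better.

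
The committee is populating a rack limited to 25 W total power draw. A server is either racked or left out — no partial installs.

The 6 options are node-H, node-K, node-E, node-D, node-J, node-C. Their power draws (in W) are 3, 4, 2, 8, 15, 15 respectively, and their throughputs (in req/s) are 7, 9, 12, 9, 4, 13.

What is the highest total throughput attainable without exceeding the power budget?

Take node-H, node-K, node-E, and node-C: power draw 3 + 4 + 2 + 15 = 24 ≤ 25, throughput 7 + 9 + 12 + 13 = 41.
No other feasible combination does better.

41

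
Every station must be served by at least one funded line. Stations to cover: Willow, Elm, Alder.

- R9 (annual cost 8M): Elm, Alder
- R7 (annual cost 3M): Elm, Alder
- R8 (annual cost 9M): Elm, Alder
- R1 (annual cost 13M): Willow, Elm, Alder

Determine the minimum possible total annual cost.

The greedy cost-per-new-station heuristic would pick R7 and R1 for 16, but a cheaper cover exists.
R1 alone covers Willow, Elm, Alder — every station.
Total annual cost: 13.
No cover costs less than 13.

13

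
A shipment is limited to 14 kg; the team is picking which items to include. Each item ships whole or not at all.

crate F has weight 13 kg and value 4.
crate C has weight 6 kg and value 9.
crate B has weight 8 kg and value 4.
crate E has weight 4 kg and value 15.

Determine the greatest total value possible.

Allowing fractional choices, the relaxed optimum would be about 26.0, but items are indivisible.
crate E: weight 4 ≤ 14, value 15.
crate B + crate E: weight 8 + 4 = 12 ≤ 14, value 4 + 15 = 19.
crate C + crate E: weight 6 + 4 = 10 ≤ 14, value 9 + 15 = 24.
Best is crate C and crate E with total value 24.

24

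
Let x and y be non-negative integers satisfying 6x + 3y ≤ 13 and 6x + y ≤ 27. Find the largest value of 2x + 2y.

(x,y)=(0,4) is feasible, giving 8.
(x,y)=(0,3) is feasible, giving 6.
The best lattice point is (0,4), giving 8.

8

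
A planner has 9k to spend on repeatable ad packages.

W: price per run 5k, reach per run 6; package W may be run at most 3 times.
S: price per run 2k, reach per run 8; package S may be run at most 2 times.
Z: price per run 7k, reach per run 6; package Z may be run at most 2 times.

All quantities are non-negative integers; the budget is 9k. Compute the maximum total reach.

22

S has the best ratio (8/2); taking only S gives at most 2×8 = 16 (stopped by the supply cap of 2).
Mixing does better — 1×W and 2×S: price 9 ≤ 9, reach 1·6 + 2·8 = 22.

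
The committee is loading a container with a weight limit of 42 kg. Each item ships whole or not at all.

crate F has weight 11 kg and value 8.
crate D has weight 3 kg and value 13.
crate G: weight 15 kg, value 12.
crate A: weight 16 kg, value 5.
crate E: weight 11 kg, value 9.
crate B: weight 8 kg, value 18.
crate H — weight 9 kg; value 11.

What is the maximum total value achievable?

59

Take crate F, crate D, crate E, crate B, and crate H: weight 11 + 3 + 11 + 8 + 9 = 42 ≤ 42, value 8 + 13 + 9 + 18 + 11 = 59.
No other feasible combination does better.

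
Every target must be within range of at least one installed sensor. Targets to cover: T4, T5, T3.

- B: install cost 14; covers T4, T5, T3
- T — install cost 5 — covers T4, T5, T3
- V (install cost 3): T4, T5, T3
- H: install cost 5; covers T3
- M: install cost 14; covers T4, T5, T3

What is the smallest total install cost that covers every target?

This is an integer covering problem.
V alone covers T4, T5, T3 — every target.
Total install cost: 3.
No cover costs less than 3.

3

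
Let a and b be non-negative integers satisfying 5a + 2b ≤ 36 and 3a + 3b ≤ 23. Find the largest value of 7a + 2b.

(a,b)=(7,0): 5·7+2·0=35≤36, 3·7+3·0=21≤23, objective 49.
(a,b)=(6,1): 5·6+2·1=32≤36, 3·6+3·1=21≤23, objective 44.
Maximum is 49 at (a,b)=(7,0).

49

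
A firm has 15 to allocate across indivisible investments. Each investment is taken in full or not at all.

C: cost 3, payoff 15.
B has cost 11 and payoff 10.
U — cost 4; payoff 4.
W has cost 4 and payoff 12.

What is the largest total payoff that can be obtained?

C + U + W: cost 3 + 4 + 4 = 11 ≤ 15, payoff 15 + 4 + 12 = 31.
C + B: cost 3 + 11 = 14 ≤ 15, payoff 15 + 10 = 25.
C + W: cost 3 + 4 = 7 ≤ 15, payoff 15 + 12 = 27.
Best is C, U, and W with total payoff 31.

31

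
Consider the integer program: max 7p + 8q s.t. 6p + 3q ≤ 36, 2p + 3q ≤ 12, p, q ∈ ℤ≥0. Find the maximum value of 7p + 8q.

42

(p,q)=(6,0) is feasible, giving 42.
(p,q)=(5,0) is feasible, giving 35.
No feasible integer point exceeds 42.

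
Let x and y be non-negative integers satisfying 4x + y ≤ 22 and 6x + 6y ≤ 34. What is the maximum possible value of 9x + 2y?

The continuous relaxation peaks at (5.5, 0) with value 49.50; rounding to a feasible lattice point costs some objective.
(x,y)=(5,0): 4·5+1·0=20≤22, 6·5+6·0=30≤34, objective 45.
(x,y)=(4,1): 4·4+1·1=17≤22, 6·4+6·1=30≤34, objective 38.
The best lattice point is (5,0), giving 45.

45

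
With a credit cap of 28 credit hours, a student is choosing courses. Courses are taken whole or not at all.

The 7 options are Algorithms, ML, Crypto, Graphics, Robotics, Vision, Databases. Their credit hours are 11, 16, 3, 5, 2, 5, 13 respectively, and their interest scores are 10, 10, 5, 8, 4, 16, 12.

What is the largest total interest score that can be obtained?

45

Algorithms + Crypto + Graphics + Robotics + Vision: credit hours 11 + 3 + 5 + 2 + 5 = 26 ≤ 28, interest score 10 + 5 + 8 + 4 + 16 = 43.
Crypto + Graphics + Robotics + Vision + Databases: credit hours 3 + 5 + 2 + 5 + 13 = 28 ≤ 28, interest score 5 + 8 + 4 + 16 + 12 = 45.
Crypto + Graphics + Vision + Databases: credit hours 3 + 5 + 5 + 13 = 26 ≤ 28, interest score 5 + 8 + 16 + 12 = 41.
Best is Crypto, Graphics, Robotics, Vision, and Databases with total interest score 45.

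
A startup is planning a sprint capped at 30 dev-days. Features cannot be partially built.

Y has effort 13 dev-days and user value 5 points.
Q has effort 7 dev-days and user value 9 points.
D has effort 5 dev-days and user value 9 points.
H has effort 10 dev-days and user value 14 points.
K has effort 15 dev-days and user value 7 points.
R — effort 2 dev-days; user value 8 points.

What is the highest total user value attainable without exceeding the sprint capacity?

40

This is a 0-1 knapsack instance.
Take Q, D, H, and R: effort 7 + 5 + 10 + 2 = 24 ≤ 30, user value 9 + 9 + 14 + 8 = 40.
No other feasible combination does better.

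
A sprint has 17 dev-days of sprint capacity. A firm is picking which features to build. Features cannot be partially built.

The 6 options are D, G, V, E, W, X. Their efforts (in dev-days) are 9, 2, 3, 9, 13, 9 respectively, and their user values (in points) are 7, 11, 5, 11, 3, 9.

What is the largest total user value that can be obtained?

27

This is an integer program with binary decision variables.
G + V + X: effort 2 + 3 + 9 = 14 ≤ 17, user value 11 + 5 + 9 = 25.
G + V + E: effort 2 + 3 + 9 = 14 ≤ 17, user value 11 + 5 + 11 = 27.
D + G + V: effort 9 + 2 + 3 = 14 ≤ 17, user value 7 + 11 + 5 = 23.
Best is G, V, and E with total user value 27.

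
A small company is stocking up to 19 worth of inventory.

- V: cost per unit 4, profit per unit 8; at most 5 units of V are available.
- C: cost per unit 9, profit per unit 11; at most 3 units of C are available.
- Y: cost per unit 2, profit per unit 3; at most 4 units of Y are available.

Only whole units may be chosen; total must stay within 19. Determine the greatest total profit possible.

35

This is a bounded integer knapsack.
4×V and 1×Y: cost 18 ≤ 19, profit 4·8 + 1·3 = 35.
3×V and 3×Y: cost 18 ≤ 19, profit 3·8 + 3·3 = 33.
Best is 35.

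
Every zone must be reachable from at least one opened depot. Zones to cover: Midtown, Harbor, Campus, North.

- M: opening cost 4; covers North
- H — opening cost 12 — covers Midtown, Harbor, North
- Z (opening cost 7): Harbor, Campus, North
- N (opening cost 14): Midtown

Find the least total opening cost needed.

Choose H and Z: together they cover Midtown, Harbor, Campus, North — every zone.
Total opening cost: 12 + 7 = 19.
No cover costs less than 19.

19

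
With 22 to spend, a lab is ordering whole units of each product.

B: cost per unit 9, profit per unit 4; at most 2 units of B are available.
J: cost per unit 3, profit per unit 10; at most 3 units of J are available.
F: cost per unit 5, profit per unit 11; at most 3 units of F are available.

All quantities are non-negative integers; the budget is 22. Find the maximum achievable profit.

This is a bounded integer knapsack.
2×J and 3×F: cost 21 ≤ 22, profit 2·10 + 3·11 = 53.
3×J and 2×F: cost 19 ≤ 22, profit 3·10 + 2·11 = 52.
Best is 53.

53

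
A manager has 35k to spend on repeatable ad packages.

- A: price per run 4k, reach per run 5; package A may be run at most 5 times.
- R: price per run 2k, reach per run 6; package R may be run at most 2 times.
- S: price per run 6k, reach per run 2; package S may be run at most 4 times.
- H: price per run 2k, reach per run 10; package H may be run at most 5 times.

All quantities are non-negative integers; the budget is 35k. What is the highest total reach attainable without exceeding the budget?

This is a bounded integer knapsack.
5×A, 2×R, and 5×H: price 34 ≤ 35, reach 5·5 + 2·6 + 5·10 = 87.
4×A, 2×R, and 5×H: price 30 ≤ 35, reach 4·5 + 2·6 + 5·10 = 82.
Best is 87.

87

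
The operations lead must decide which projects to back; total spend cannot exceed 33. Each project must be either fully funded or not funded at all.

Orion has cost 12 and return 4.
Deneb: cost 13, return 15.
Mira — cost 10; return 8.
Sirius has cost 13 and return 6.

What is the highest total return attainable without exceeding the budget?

Allowing fractional choices, the relaxed optimum would be about 27.6, but projects are indivisible.
Orion + Deneb: cost 12 + 13 = 25 ≤ 33, return 4 + 15 = 19.
Deneb + Sirius: cost 13 + 13 = 26 ≤ 33, return 15 + 6 = 21.
Deneb + Mira: cost 13 + 10 = 23 ≤ 33, return 15 + 8 = 23.
Best is Deneb and Mira with total return 23.

23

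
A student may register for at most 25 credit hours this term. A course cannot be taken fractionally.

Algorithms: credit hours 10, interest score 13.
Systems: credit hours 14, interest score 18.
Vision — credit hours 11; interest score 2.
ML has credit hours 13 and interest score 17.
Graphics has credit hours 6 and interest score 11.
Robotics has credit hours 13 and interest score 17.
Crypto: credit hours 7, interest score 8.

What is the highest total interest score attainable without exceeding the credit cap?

32

Allowing fractional choices, the relaxed optimum would be about 35.8, but courses are indivisible.
Algorithms + Graphics + Crypto: credit hours 10 + 6 + 7 = 23 ≤ 25, interest score 13 + 11 + 8 = 32.
Algorithms + Systems: credit hours 10 + 14 = 24 ≤ 25, interest score 13 + 18 = 31.
Algorithms + ML: credit hours 10 + 13 = 23 ≤ 25, interest score 13 + 17 = 30.
Best is Algorithms, Graphics, and Crypto with total interest score 32.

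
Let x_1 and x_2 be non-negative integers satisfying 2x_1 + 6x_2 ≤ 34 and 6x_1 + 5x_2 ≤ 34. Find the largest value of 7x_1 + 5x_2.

The continuous relaxation peaks at (5.67, 0) with value 39.67; rounding to a feasible lattice point costs some objective.
(x_1,x_2)=(4,2): 2·4+6·2=20≤34, 6·4+5·2=34≤34, objective 38.
(x_1,x_2)=(3,3): 2·3+6·3=24≤34, 6·3+5·3=33≤34, objective 36.
(x_1,x_2)=(5,0): 2·5+6·0=10≤34, 6·5+5·0=30≤34, objective 35.
Maximum is 38 at (x_1,x_2)=(4,2).

38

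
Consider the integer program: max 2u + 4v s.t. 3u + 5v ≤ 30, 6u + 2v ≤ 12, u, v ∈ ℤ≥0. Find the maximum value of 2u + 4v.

24

(u,v)=(0,6): 3·0+5·6=30≤30, 6·0+2·6=12≤12, objective 24.
(u,v)=(0,5): 3·0+5·5=25≤30, 6·0+2·5=10≤12, objective 20.
No feasible integer point exceeds 24.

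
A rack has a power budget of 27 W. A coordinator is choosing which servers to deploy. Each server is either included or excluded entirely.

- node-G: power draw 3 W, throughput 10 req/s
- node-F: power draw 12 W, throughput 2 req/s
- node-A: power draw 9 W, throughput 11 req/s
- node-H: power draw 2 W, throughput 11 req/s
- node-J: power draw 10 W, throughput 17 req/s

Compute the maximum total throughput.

node-G + node-A + node-H + node-J: power draw 3 + 9 + 2 + 10 = 24 ≤ 27, throughput 10 + 11 + 11 + 17 = 49.
node-G + node-F + node-H + node-J: power draw 3 + 12 + 2 + 10 = 27 ≤ 27, throughput 10 + 2 + 11 + 17 = 40.
Best is node-G, node-A, node-H, and node-J with total throughput 49.

49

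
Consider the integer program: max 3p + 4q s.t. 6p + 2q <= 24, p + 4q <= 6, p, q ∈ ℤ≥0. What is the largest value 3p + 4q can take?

12

(p,q)=(4,0): 6·4+2·0=24≤24, 1·4+4·0=4≤6, objective 12.
(p,q)=(2,1): 6·2+2·1=14≤24, 1·2+4·1=6≤6, objective 10.
(p,q)=(3,0): 6·3+2·0=18≤24, 1·3+4·0=3≤6, objective 9.
(p,q)=(2,0): 6·2+2·0=12≤24, 1·2+4·0=2≤6, objective 6.
No feasible integer point exceeds 12.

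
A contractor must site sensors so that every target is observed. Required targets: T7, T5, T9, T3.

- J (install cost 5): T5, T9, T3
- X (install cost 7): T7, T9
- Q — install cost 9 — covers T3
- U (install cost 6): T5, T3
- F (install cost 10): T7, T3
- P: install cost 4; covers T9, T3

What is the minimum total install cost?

Choose J and X: together they cover T7, T5, T9, T3 — every target.
Total install cost: 5 + 7 = 12.

12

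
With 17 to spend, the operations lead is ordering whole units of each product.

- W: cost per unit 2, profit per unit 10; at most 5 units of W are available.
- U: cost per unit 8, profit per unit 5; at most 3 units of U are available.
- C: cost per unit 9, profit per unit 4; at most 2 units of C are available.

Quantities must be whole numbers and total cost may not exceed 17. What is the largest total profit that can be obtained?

This is a bounded integer knapsack.
4×W and 1×U: cost 16 ≤ 17, profit 4·10 + 1·5 = 45.
5×W: cost 10 ≤ 17, profit 5·10 = 50.
Best is 50.

50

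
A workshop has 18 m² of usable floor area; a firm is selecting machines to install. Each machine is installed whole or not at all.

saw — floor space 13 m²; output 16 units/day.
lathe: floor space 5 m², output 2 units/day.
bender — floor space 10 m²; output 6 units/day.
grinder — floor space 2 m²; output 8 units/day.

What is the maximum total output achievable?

Allowing fractional choices, the relaxed optimum would be about 25.8, but machines are indivisible.
saw + lathe: floor space 13 + 5 = 18 ≤ 18, output 16 + 2 = 18.
saw: floor space 13 ≤ 18, output 16.
saw + grinder: floor space 13 + 2 = 15 ≤ 18, output 16 + 8 = 24.
Best is saw and grinder with total output 24.

24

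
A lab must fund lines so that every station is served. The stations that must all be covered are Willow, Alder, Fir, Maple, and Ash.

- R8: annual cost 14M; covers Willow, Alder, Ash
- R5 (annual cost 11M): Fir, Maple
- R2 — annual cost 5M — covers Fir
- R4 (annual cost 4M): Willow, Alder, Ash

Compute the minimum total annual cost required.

The greedy cost-per-new-station heuristic would pick R4, R2, and R5 for 20, but a cheaper cover exists.
Choose R5 and R4: together they cover Willow, Alder, Fir, Maple, Ash — every station.
Total annual cost: 11 + 4 = 15.
No cover costs less than 15.

15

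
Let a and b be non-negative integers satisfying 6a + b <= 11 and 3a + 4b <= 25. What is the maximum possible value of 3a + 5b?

The continuous relaxation peaks at (0, 6.25) with value 31.25; rounding to a feasible lattice point costs some objective.
(a,b)=(0,6) is feasible, giving 30.
(a,b)=(1,5) is feasible, giving 28.
Maximum is 30 at (a,b)=(0,6).

30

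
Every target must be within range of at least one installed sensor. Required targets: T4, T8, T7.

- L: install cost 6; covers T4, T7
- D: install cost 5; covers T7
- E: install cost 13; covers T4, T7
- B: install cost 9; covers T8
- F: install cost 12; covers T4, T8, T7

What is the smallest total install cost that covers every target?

12

This is a weighted set-cover instance.
The greedy cost-per-new-target heuristic would pick L and B for 15, but a cheaper cover exists.
F alone covers T4, T8, T7 — every target.
Total install cost: 12.
No cover costs less than 12.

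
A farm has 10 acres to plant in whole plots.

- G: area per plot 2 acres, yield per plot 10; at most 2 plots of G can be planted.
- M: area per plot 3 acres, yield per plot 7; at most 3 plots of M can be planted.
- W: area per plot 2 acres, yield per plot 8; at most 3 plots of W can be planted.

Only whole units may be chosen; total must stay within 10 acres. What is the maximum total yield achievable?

G has the best ratio (10/2); taking only G gives at most 2×10 = 20 (stopped by the supply cap of 2).
Mixing does better — 2×G and 3×W: area 10 ≤ 10, yield 2·10 + 3·8 = 44.

44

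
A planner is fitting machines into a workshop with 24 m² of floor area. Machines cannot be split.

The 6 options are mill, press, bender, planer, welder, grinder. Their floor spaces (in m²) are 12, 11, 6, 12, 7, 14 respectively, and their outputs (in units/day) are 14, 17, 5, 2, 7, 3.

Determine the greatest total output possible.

Take mill and press: floor space 12 + 11 = 23 ≤ 24, output 14 + 17 = 31.
No other feasible combination does better.

31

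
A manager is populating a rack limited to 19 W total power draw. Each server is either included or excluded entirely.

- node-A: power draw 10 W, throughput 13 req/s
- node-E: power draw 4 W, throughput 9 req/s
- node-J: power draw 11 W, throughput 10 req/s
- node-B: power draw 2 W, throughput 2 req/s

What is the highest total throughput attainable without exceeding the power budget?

Allowing fractional choices, the relaxed optimum would be about 26.7, but servers are indivisible.
node-A + node-E: power draw 10 + 4 = 14 ≤ 19, throughput 13 + 9 = 22.
node-A + node-E + node-B: power draw 10 + 4 + 2 = 16 ≤ 19, throughput 13 + 9 + 2 = 24.
Best is node-A, node-E, and node-B with total throughput 24.

24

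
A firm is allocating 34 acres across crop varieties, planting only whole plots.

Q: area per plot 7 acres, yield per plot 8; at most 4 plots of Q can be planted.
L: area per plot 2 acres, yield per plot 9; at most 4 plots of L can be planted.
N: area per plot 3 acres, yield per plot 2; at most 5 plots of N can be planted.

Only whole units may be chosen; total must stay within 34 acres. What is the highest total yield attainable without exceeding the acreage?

62

L has the best ratio (9/2); taking only L gives at most 4×9 = 36 (stopped by the supply cap of 4).
Mixing does better — 3×Q, 4×L, and 1×N: area 32 ≤ 34, yield 3·8 + 4·9 + 1·2 = 62.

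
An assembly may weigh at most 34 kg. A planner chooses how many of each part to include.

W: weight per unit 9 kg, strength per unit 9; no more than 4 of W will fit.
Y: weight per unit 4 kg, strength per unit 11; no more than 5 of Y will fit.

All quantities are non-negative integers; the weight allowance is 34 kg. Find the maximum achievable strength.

Take 1×W and 5×Y: weight 29 ≤ 34, strength 1·9 + 5·11 = 64.
Y has the best ratio (11/4) and is taken to its limit of 5; remaining capacity is filled optimally with the others.

64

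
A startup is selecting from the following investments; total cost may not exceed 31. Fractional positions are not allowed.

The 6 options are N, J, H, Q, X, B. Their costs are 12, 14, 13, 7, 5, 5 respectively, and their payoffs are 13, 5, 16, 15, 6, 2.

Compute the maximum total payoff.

This is a 0-1 knapsack instance.
N + Q + X + B: cost 12 + 7 + 5 + 5 = 29 ≤ 31, payoff 13 + 15 + 6 + 2 = 36.
H + Q + X + B: cost 13 + 7 + 5 + 5 = 30 ≤ 31, payoff 16 + 15 + 6 + 2 = 39.
H + Q + X: cost 13 + 7 + 5 = 25 ≤ 31, payoff 16 + 15 + 6 = 37.
Best is H, Q, X, and B with total payoff 39.

39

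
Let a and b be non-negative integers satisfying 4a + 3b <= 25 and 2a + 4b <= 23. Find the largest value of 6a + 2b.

(a,b)=(6,0): 4·6+3·0=24≤25, 2·6+4·0=12≤23, objective 36.
(a,b)=(5,1): 4·5+3·1=23≤25, 2·5+4·1=14≤23, objective 32.
No feasible integer point exceeds 36.

36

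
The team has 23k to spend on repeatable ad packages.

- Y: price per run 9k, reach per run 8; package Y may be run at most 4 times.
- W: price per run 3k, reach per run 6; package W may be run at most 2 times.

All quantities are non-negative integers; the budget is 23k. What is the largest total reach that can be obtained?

22

Take 2×Y and 1×W: price 21 ≤ 23, reach 2·8 + 1·6 = 22.
No other integer combination yields more.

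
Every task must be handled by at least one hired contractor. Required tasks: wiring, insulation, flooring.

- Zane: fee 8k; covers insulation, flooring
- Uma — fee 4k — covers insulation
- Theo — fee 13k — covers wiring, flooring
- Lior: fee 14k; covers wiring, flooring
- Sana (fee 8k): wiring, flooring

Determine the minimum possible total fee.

This is an integer covering problem.
The greedy cost-per-new-task heuristic would pick Zane and Sana for 16, but a cheaper cover exists.
Choose Uma and Sana: together they cover wiring, insulation, flooring — every task.
Total fee: 4 + 8 = 12.
No cover costs less than 12.

12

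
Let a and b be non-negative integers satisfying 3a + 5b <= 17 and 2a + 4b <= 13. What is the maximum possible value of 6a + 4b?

30

(a,b)=(5,0): 3·5+5·0=15≤17, 2·5+4·0=10≤13, objective 30.
(a,b)=(4,1): 3·4+5·1=17≤17, 2·4+4·1=12≤13, objective 28.
(a,b)=(4,0): 3·4+5·0=12≤17, 2·4+4·0=8≤13, objective 24.
No feasible integer point exceeds 30.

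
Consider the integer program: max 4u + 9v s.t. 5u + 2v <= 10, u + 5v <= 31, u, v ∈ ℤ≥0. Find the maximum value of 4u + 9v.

(u,v)=(0,5): 5·0+2·5=10≤10, 1·0+5·5=25≤31, objective 45.
(u,v)=(0,4): 5·0+2·4=8≤10, 1·0+5·4=20≤31, objective 36.
Maximum is 45 at (u,v)=(0,5).

45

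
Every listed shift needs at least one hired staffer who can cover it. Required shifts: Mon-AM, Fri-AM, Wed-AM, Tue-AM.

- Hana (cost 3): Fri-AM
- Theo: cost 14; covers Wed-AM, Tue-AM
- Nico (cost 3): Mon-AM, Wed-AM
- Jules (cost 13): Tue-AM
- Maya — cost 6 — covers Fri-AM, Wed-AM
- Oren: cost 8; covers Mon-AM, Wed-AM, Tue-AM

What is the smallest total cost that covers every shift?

11

The greedy cost-per-new-shift heuristic would pick Nico, Hana, and Oren for 14, but a cheaper cover exists.
Choose Hana and Oren: together they cover Mon-AM, Fri-AM, Wed-AM, Tue-AM — every shift.
Total cost: 3 + 8 = 11.
No cover costs less than 11.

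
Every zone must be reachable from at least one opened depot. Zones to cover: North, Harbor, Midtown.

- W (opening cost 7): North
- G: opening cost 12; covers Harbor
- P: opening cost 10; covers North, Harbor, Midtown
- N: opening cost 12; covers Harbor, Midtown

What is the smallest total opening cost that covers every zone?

10

P alone covers North, Harbor, Midtown — every zone.
Total opening cost: 10.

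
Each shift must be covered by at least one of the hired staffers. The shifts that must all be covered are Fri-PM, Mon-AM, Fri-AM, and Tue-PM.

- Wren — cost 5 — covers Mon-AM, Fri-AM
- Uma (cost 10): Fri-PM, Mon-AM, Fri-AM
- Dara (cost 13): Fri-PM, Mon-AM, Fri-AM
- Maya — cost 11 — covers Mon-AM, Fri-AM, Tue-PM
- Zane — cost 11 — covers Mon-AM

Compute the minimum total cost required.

The greedy cost-per-new-shift heuristic would pick Wren, Uma, and Maya for 26, but a cheaper cover exists.
Choose Uma and Maya: together they cover Fri-PM, Mon-AM, Fri-AM, Tue-PM — every shift.
Total cost: 10 + 11 = 21.
No cover costs less than 21.

21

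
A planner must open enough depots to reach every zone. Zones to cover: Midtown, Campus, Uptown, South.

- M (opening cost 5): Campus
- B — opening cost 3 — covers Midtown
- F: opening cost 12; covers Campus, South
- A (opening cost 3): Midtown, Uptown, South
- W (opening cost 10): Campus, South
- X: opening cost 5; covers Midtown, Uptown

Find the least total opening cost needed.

Choose M and A: together they cover Midtown, Campus, Uptown, South — every zone.
Total opening cost: 5 + 3 = 8.
No cover costs less than 8.

8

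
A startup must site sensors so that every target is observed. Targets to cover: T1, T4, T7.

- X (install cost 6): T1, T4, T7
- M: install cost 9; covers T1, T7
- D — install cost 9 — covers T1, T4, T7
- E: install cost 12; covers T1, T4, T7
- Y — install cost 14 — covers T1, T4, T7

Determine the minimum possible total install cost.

6

X alone covers T1, T4, T7 — every target.
Total install cost: 6.
No cover costs less than 6.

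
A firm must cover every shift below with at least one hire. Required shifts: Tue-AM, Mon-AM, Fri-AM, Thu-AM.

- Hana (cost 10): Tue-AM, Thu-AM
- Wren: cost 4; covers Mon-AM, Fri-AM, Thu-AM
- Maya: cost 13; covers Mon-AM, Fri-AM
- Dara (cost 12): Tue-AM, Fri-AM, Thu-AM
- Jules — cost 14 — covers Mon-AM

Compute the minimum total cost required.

14

Choose Hana and Wren: together they cover Tue-AM, Mon-AM, Fri-AM, Thu-AM — every shift.
Total cost: 10 + 4 = 14.
No cover costs less than 14.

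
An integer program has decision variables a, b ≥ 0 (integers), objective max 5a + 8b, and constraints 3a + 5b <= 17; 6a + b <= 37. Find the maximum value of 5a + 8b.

(a,b)=(4,1): 3·4+5·1=17≤17, 6·4+1·1=25≤37, objective 28.
(a,b)=(5,0): 3·5+5·0=15≤17, 6·5+1·0=30≤37, objective 25.
(a,b)=(3,1): 3·3+5·1=14≤17, 6·3+1·1=19≤37, objective 23.
The best lattice point is (4,1), giving 28.

28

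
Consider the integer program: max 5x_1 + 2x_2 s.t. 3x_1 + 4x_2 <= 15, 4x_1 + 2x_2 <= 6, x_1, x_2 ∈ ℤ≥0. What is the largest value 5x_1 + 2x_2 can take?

Relaxing integrality, the LP optimum is 7.50 at (x_1,x_2) = (1.5, 0), which is not an integer point.
(x_1,x_2)=(1,1) is feasible, giving 7.
(x_1,x_2)=(1,0) is feasible, giving 5.
(x_1,x_2)=(0,2) is feasible, giving 4.
The best lattice point is (1,1), giving 7.

7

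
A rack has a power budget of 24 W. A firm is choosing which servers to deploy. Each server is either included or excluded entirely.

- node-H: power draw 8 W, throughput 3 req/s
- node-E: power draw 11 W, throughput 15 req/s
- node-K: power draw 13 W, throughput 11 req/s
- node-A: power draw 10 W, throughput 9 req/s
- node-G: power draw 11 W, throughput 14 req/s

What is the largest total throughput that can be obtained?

29

Allowing fractional choices, the relaxed optimum would be about 30.8, but servers are indivisible.
node-K + node-G: power draw 13 + 11 = 24 ≤ 24, throughput 11 + 14 = 25.
node-E + node-K: power draw 11 + 13 = 24 ≤ 24, throughput 15 + 11 = 26.
node-E + node-G: power draw 11 + 11 = 22 ≤ 24, throughput 15 + 14 = 29.
Best is node-E and node-G with total throughput 29.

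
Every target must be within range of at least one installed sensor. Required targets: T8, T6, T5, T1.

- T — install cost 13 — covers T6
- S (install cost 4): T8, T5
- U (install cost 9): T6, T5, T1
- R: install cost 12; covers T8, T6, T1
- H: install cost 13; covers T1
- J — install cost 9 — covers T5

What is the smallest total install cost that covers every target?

13

Choose S and U: together they cover T8, T6, T5, T1 — every target.
Total install cost: 4 + 9 = 13.
No cover costs less than 13.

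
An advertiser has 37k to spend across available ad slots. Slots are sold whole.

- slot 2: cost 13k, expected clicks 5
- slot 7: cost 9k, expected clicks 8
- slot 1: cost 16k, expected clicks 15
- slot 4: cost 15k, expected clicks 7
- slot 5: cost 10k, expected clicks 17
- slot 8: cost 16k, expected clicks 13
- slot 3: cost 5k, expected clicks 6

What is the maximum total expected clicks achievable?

40

slot 1 + slot 5 + slot 3: cost 16 + 10 + 5 = 31 ≤ 37, expected clicks 15 + 17 + 6 = 38.
slot 7 + slot 1 + slot 5: cost 9 + 16 + 10 = 35 ≤ 37, expected clicks 8 + 15 + 17 = 40.
slot 7 + slot 5 + slot 8: cost 9 + 10 + 16 = 35 ≤ 37, expected clicks 8 + 17 + 13 = 38.
Best is slot 7, slot 1, and slot 5 with total expected clicks 40.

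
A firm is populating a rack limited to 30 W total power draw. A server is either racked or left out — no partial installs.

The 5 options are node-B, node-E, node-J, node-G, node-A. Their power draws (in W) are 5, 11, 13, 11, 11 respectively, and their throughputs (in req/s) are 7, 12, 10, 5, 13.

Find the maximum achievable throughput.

Take node-B, node-E, and node-A: power draw 5 + 11 + 11 = 27 ≤ 30, throughput 7 + 12 + 13 = 32.
No other feasible combination does better.

32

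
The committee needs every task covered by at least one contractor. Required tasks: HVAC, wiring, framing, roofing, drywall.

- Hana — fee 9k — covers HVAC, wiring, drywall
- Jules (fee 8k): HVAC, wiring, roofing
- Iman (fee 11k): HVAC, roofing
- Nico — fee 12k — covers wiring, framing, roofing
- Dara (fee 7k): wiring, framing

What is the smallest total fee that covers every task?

21

The greedy cost-per-new-task heuristic would pick Jules, Dara, and Hana for 24, but a cheaper cover exists.
Choose Hana and Nico: together they cover HVAC, wiring, framing, roofing, drywall — every task.
Total fee: 9 + 12 = 21.
No cover costs less than 21.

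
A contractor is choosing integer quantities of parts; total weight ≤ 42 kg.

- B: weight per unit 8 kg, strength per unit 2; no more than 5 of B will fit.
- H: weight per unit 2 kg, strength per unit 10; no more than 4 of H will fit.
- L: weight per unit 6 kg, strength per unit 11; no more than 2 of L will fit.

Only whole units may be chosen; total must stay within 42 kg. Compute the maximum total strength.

66

This is a bounded integer knapsack.
1×B, 4×H, and 2×L: weight 28 ≤ 42, strength 1·2 + 4·10 + 2·11 = 64.
2×B, 4×H, and 2×L: weight 36 ≤ 42, strength 2·2 + 4·10 + 2·11 = 66.
Best is 66.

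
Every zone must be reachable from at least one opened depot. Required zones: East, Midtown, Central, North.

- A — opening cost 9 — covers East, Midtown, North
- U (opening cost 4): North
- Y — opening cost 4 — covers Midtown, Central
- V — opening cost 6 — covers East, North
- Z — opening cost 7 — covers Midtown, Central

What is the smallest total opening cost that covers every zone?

10

This is an integer covering problem.
Choose Y and V: together they cover East, Midtown, Central, North — every zone.
Total opening cost: 4 + 6 = 10.
No cover costs less than 10.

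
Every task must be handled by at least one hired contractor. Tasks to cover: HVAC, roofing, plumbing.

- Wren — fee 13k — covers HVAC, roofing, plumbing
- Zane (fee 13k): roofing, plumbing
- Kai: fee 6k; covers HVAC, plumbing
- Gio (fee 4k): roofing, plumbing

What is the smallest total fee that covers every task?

10

This is an integer covering problem.
Choose Kai and Gio: together they cover HVAC, roofing, plumbing — every task.
Total fee: 6 + 4 = 10.
No cover costs less than 10.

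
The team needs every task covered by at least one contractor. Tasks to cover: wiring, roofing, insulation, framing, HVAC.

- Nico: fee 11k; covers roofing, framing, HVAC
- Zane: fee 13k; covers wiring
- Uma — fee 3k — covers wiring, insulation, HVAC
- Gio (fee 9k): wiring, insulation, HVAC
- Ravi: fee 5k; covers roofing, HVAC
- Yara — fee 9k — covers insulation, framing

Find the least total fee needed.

14

This is an integer covering problem.
Choose Nico and Uma: together they cover wiring, roofing, insulation, framing, HVAC — every task.
Total fee: 11 + 3 = 14.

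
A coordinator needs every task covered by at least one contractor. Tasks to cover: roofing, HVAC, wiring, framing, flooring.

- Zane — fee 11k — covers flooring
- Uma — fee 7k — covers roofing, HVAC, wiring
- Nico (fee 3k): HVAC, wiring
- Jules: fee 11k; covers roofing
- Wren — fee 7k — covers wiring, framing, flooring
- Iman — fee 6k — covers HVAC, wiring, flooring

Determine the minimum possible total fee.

14

Choose Uma and Wren: together they cover roofing, HVAC, wiring, framing, flooring — every task.
Total fee: 7 + 7 = 14.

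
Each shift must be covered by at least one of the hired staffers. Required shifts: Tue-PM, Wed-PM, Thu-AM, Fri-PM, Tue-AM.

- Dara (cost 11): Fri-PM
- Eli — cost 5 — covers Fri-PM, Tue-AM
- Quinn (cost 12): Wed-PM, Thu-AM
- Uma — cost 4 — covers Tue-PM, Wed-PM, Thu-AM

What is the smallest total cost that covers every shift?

9

Choose Eli and Uma: together they cover Tue-PM, Wed-PM, Thu-AM, Fri-PM, Tue-AM — every shift.
Total cost: 5 + 4 = 9.
No cover costs less than 9.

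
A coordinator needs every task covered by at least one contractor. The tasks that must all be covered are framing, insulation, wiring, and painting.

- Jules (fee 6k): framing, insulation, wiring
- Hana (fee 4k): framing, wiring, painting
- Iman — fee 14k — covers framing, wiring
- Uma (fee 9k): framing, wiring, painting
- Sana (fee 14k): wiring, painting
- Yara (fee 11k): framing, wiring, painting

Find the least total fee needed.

10

Choose Jules and Hana: together they cover framing, insulation, wiring, painting — every task.
Total fee: 6 + 4 = 10.
No cover costs less than 10.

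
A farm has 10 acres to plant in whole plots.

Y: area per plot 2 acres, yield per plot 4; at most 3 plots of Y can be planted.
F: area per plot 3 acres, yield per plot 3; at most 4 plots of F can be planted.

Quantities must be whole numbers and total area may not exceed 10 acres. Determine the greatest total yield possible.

15

2×Y and 2×F: area 10 ≤ 10, yield 2·4 + 2·3 = 14.
3×Y and 1×F: area 9 ≤ 10, yield 3·4 + 1·3 = 15.
Best is 15.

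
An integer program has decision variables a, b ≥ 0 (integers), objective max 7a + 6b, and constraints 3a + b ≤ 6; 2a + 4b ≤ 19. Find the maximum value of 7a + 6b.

25

The continuous relaxation peaks at (0.5, 4.5) with value 30.50; rounding to a feasible lattice point costs some objective.
(a,b)=(1,3): 3·1+1·3=6≤6, 2·1+4·3=14≤19, objective 25.
(a,b)=(0,4): 3·0+1·4=4≤6, 2·0+4·4=16≤19, objective 24.
(a,b)=(1,2): 3·1+1·2=5≤6, 2·1+4·2=10≤19, objective 19.
Maximum is 25 at (a,b)=(1,3).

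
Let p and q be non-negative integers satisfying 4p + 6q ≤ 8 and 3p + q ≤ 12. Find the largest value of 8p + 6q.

16

(p,q)=(2,0) is feasible, giving 16.
(p,q)=(1,0) is feasible, giving 8.
Maximum is 16 at (p,q)=(2,0).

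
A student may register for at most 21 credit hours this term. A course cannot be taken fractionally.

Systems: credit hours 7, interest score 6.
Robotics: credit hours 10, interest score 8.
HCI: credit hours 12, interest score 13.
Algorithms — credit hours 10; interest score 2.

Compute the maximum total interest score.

19

Allowing fractional choices, the relaxed optimum would be about 20.6, but courses are indivisible.
HCI: credit hours 12 ≤ 21, interest score 13.
Systems + Robotics: credit hours 7 + 10 = 17 ≤ 21, interest score 6 + 8 = 14.
Systems + HCI: credit hours 7 + 12 = 19 ≤ 21, interest score 6 + 13 = 19.
Best is Systems and HCI with total interest score 19.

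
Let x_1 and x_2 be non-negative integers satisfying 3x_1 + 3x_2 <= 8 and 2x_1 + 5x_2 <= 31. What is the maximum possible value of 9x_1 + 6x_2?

Relaxing integrality, the LP optimum is 24.00 at (x_1,x_2) = (2.67, 0), which is not an integer point.
(x_1,x_2)=(2,0): 3·2+3·0=6≤8, 2·2+5·0=4≤31, objective 18.
(x_1,x_2)=(1,1): 3·1+3·1=6≤8, 2·1+5·1=7≤31, objective 15.
The best lattice point is (2,0), giving 18.

18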